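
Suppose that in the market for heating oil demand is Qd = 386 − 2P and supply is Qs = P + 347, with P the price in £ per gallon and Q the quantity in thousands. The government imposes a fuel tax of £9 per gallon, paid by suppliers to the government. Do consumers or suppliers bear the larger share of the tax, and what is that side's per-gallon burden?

Suppliers bear the larger share: £6 per gallon.

Without the tax, 386 − 2P = P + 347 gives 3P = 39, so P* = £13 and Q* = 360.
With the tax collected from suppliers, supply shifts: Qs = (P − 9) + 347.
New equilibrium: consumers pay £16, suppliers receive £7, Q = 354. (Wedge: Pb − Ps = 9.)
Per-gallon burden: consumers £3, suppliers £6.
Suppliers take the larger share because supply is less price-elastic here (demand slope 2 vs supply slope 1).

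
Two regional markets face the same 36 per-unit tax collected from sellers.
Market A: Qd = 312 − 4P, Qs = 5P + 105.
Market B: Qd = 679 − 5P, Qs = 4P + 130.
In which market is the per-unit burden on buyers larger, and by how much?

Market A, by 4.

Market A: pre-tax P* = 23, Q* = 220; post-tax Q = 140; per-unit burden on buyers = 20.
Market B: pre-tax P* = 61, Q* = 374; post-tax Q = 294; per-unit burden on buyers = 16.
Difference: 20 vs 16 → market A is larger by 4.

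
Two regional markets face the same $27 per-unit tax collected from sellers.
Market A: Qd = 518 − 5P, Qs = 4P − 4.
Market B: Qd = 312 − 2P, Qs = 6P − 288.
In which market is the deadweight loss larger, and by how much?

Market A, by $263.25.

Market A: pre-tax P* = $58, Q* = 228; post-tax Q = 168; deadweight loss = $810.
Market B: pre-tax P* = $75, Q* = 162; post-tax Q = 121.5; deadweight loss = $546.75.
Difference: $810 vs $546.75 → market A is larger by $263.25.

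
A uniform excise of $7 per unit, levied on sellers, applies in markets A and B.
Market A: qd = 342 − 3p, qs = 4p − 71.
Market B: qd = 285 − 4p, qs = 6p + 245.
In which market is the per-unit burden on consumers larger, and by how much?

Market A: pre-tax p* = $59, q* = 165; post-tax q = 153; per-unit burden on consumers = $4.
Market B: pre-tax p* = $4, q* = 269; post-tax q = 252.2; per-unit burden on consumers = $4.2.
Difference: $4 vs $4.2 → market B is larger by $0.2.

Market B, by $0.2.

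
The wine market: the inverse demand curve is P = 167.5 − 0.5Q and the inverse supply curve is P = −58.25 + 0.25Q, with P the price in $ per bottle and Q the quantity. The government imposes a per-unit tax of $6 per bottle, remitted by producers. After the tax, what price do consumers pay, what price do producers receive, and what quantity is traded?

Rewrite in direct form: Qd = 335 − 2P and Qs = 4P + 233.
Without the tax, 335 − 2P = 4P + 233 gives 6P = 102, so P* = $17 and Q* = 301.
With the tax collected from producers, supply shifts: Qs = 4(P − 6) + 233.
Solving gives Q = 293 with consumers paying $21 and producers receiving $15 (the $6 wedge).

Consumers pay $21; producers receive $15; quantity = 293.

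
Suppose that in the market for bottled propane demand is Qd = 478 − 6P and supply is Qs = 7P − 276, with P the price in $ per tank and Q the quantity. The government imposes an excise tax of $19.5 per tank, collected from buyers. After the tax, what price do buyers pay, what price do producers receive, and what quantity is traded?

Before the tax: set 478 − 6P = 7P − 276 → P* = $58, Q* = 130.
With the tax collected from buyers, demand (in seller-price terms) shifts: Qd = 478 − 6(P + 19.5).
New equilibrium: buyers pay $68.5, producers receive $49, Q = 67. (Wedge: Pb − Ps = 19.5.)
The less price-elastic side of the market bears the larger share of a per-unit tax.

Buyers pay $68.5; producers receive $49; quantity = 67.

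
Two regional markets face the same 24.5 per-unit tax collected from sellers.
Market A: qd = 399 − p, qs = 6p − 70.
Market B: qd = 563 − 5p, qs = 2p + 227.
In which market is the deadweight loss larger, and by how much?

Market A: pre-tax p* = 67, q* = 332; post-tax q = 311; deadweight loss = 257.25.
Market B: pre-tax p* = 48, q* = 323; post-tax q = 288; deadweight loss = 428.75.
Difference: 257.25 vs 428.75 → market B is larger by 171.5.

Market B, by 171.5.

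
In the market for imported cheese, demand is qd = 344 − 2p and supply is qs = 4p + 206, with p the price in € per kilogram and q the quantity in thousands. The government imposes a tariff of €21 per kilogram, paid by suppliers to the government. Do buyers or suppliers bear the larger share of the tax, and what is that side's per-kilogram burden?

Before the tax: set 344 − 2p = 4p + 206 → p* = €23, q* = 298.
With the tax collected from suppliers, supply shifts: qs = 4(p − 21) + 206.
New equilibrium: buyers pay €37, suppliers receive €16, q = 270. (Wedge: pb − ps = 21.)
Per-kilogram burden: buyers €14, suppliers €7.
Buyers take the larger share because demand is less price-elastic here (demand slope 2 vs supply slope 4).

Buyers bear the larger share: €14 per kilogram.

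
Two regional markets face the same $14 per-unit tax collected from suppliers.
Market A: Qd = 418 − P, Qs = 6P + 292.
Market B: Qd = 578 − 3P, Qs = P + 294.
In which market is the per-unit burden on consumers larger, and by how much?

Market A: pre-tax P* = $18, Q* = 400; post-tax Q = 388; per-unit burden on consumers = $12.
Market B: pre-tax P* = $71, Q* = 365; post-tax Q = 354.5; per-unit burden on consumers = $3.5.
Difference: $12 vs $3.5 → market A is larger by $8.5.

Market A, by $8.5.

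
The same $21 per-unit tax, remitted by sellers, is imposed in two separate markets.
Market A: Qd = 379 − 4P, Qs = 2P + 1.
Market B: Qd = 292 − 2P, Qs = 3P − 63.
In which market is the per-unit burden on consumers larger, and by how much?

Market B, by $5.6.

Market A: pre-tax P* = $63, Q* = 127; post-tax Q = 99; per-unit burden on consumers = $7.
Market B: pre-tax P* = $71, Q* = 150; post-tax Q = 124.8; per-unit burden on consumers = $12.6.
Difference: $7 vs $12.6 → market B is larger by $5.6.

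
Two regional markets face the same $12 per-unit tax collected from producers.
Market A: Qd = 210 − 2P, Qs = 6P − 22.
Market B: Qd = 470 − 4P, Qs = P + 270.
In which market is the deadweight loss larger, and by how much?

Market A: pre-tax P* = $29, Q* = 152; post-tax Q = 134; deadweight loss = $108.
Market B: pre-tax P* = $40, Q* = 310; post-tax Q = 300.4; deadweight loss = $57.6.
Difference: $108 vs $57.6 → market A is larger by $50.4.

Market A, by $50.4.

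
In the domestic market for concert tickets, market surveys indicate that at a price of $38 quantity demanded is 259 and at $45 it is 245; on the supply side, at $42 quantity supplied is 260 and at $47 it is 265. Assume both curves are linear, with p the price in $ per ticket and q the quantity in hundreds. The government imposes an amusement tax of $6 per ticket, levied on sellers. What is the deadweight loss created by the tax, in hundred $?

Deadweight loss = $12 hundred.

Demand slope: (245 − 259)/(45 − 38) = -2, so qd = 335 − 2p.
Supply slope: (265 − 260)/(47 − 42) = 1, so qs = p + 218.
Without the tax, 335 − 2p = p + 218 gives 3p = 117, so p* = $39 and q* = 257.
With the tax collected from sellers, supply shifts: qs = (p − 6) + 218.
Solving gives q = 253 with consumers paying $41 and sellers receiving $35 (the $6 wedge).
Quantity falls by |ΔQ| = |257 − 253| = 4.
DWL = ½ · t · |ΔQ| = ½ · 6 · 4 = $12.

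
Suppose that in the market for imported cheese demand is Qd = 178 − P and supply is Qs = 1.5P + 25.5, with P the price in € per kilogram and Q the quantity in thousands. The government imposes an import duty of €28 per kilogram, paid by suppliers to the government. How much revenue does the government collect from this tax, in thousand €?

Tax revenue = €2805.6 thousand.

Without the tax, 178 − P = 1.5P + 25.5 gives 2.5P = 152.5, so P* = €61 and Q* = 117.
With the tax collected from suppliers, supply shifts: Qs = 1.5(P − 28) + 25.5.
New equilibrium: consumers pay €77.8, suppliers receive €49.8, Q = 100.2. (Wedge: Pb − Ps = 28.)
Revenue = t · Q = 28 · 100.2 = €2805.6.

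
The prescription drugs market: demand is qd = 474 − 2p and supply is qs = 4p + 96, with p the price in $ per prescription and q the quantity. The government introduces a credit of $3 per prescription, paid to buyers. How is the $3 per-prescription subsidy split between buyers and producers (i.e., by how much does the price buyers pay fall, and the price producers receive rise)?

Buyers gain $2 per prescription; producers gain $1 per prescription.

Before the subsidy: set 474 − 2p = 4p + 96 → p* = $63, q* = 348.
With a per-unit subsidy paid to buyers, each effectively pays p − 3, so demand becomes qd = 474 − 2(p − 3).
New equilibrium: buyers pay $61, producers receive $64, q = 352. (Wedge: pb − ps = −3.)
Gain to buyers: $2; to producers: $1. (They sum to $3.)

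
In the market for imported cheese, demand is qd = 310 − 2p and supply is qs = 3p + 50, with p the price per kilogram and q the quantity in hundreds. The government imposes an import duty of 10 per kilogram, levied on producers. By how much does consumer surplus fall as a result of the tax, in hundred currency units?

Before the tax: set 310 − 2p = 3p + 50 → p* = 52, q* = 206.
With the tax collected from producers, supply shifts: qs = 3(p − 10) + 50.
New equilibrium: consumers pay 58, producers receive 48, q = 194. (Wedge: pb − ps = 10.)
ΔCS is the trapezoid between Q = 194 and Q = 206 of height 6: ½ · (206 + 194) · 6 = 1200.

Consumer surplus falls by 1200 hundred.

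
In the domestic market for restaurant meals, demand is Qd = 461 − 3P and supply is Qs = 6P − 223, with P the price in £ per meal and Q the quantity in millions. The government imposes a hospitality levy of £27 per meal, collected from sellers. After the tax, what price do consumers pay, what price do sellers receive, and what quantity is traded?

Consumers pay £94; sellers receive £67; quantity = 179.

Without the tax, 461 − 3P = 6P − 223 gives 9P = 684, so P* = £76 and Q* = 233.
With the tax collected from sellers, supply shifts: Qs = 6(P − 27) − 223.
New equilibrium: consumers pay £94, sellers receive £67, Q = 179. (Wedge: Pb − Ps = 27.)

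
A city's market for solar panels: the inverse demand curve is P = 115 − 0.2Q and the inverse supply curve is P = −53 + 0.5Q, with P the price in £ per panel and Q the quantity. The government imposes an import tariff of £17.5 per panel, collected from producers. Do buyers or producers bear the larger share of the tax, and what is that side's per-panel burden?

Producers bear the larger share: £12.5 per panel.

Rewrite in direct form: Qd = 575 − 5P and Qs = 2P + 106.
Before the tax: set 575 − 5P = 2P + 106 → P* = £67, Q* = 240.
With the tax collected from producers, supply shifts: Qs = 2(P − 17.5) + 106.
Solving gives Q = 215 with buyers paying £72 and producers receiving £54.5 (the £17.5 wedge).
Per-panel burden: buyers £5, producers £12.5.
Producers take the larger share because supply is less price-elastic here (demand slope 5 vs supply slope 2).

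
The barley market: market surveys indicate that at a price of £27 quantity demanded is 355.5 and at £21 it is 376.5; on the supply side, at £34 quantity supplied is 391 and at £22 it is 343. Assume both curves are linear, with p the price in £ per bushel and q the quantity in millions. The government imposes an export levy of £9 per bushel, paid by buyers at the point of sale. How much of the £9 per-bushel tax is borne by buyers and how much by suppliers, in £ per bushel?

Buyers bear £4.8 per bushel; suppliers bear £4.2 per bushel.

Demand slope: (376.5 − 355.5)/(21 − 27) = -3.5, so qd = 450 − 3.5p.
Supply slope: (343 − 391)/(22 − 34) = 4, so qs = 4p + 255.
Before the tax: set 450 − 3.5p = 4p + 255 → p* = £26, q* = 359.
With the tax collected from buyers, demand (in seller-price terms) shifts: qd = 450 − 3.5(p + 9).
New equilibrium: buyers pay £30.8, suppliers receive £21.8, q = 342.2. (Wedge: pb − ps = 9.)
Burden on buyers: £4.8; on suppliers: £4.2. (They sum to £9.)
The less price-elastic side of the market bears the larger share of a per-unit tax.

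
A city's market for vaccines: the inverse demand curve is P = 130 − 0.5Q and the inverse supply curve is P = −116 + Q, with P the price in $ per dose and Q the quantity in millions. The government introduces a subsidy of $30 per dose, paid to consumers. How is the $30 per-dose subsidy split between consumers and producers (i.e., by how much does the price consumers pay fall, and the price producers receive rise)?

Consumers gain $10 per dose; producers gain $20 per dose.

Inverting to Q(P) form: Qd = 260 − 2P; Qs = P + 116.
Without the subsidy, 260 − 2P = P + 116 gives 3P = 144, so P* = $48 and Q* = 164.
With a per-unit subsidy paid to consumers, each effectively pays P − 30, so demand becomes Qd = 260 − 2(P − 30).
Solving gives Q = 184 with consumers paying $38 and producers receiving $68 (the $30 wedge).
Gain to consumers: $10; to producers: $20. (They sum to $30.)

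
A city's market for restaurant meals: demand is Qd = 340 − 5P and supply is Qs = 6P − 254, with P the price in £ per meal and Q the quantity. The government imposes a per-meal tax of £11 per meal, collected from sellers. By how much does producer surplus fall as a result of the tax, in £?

Before the tax: set 340 − 5P = 6P − 254 → P* = £54, Q* = 70.
With the tax collected from sellers, supply shifts: Qs = 6(P − 11) − 254.
New equilibrium: buyers pay £60, sellers receive £49, Q = 40. (Wedge: Pb − Ps = 11.)
ΔPS is the trapezoid between Q = 40 and Q = 70 of height £5: ½ · (70 + 40) · 5 = £275.

Producer surplus falls by £275.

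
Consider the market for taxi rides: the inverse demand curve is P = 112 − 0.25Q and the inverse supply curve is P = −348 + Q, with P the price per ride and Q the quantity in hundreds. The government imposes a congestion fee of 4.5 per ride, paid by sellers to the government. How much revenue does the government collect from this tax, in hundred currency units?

Tax revenue = 1639.8 hundred.

Rewrite in direct form: Qd = 448 − 4P and Qs = P + 348.
Without the tax, 448 − 4P = P + 348 gives 5P = 100, so P* = 20 and Q* = 368.
With the tax collected from sellers, supply shifts: Qs = (P − 4.5) + 348.
Solving gives Q = 364.4 with buyers paying 20.9 and sellers receiving 16.4 (the 4.5 wedge).
Revenue = t · Q = 4.5 · 364.4 = 1639.8.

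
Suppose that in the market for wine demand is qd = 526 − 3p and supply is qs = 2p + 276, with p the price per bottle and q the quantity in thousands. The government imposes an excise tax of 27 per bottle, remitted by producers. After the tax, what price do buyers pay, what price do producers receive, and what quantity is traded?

Buyers pay 60.8; producers receive 33.8; quantity = 343.6.

Without the tax, 526 − 3p = 2p + 276 gives 5p = 250, so p* = 50 and q* = 376.
With the tax collected from producers, supply shifts: qs = 2(p − 27) + 276.
New equilibrium: buyers pay 60.8, producers receive 33.8, q = 343.6. (Wedge: pb − ps = 27.)
The less price-elastic side of the market bears the larger share of a per-unit tax.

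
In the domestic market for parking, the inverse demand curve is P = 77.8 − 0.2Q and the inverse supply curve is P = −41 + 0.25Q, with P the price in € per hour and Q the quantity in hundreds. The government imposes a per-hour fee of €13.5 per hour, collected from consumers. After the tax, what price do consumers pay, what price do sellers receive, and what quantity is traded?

Consumers pay €31; sellers receive €17.5; quantity = 234.

Rewrite in direct form: Qd = 389 − 5P and Qs = 4P + 164.
Without the tax, 389 − 5P = 4P + 164 gives 9P = 225, so P* = €25 and Q* = 264.
With the tax collected from consumers, demand (in seller-price terms) shifts: Qd = 389 − 5(P + 13.5).
Solving gives Q = 234 with consumers paying €31 and sellers receiving €17.5 (the €13.5 wedge).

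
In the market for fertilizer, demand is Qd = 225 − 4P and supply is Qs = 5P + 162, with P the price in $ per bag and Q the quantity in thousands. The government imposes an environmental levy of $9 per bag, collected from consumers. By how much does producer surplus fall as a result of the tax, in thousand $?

Producer surplus falls by $748 thousand.

Before the tax: set 225 − 4P = 5P + 162 → P* = $7, Q* = 197.
With the tax collected from consumers, demand (in seller-price terms) shifts: Qd = 225 − 4(P + 9).
New equilibrium: consumers pay $12, suppliers receive $3, Q = 177. (Wedge: Pb − Ps = 9.)
ΔPS is the trapezoid between Q = 177 and Q = 197 of height $4: ½ · (197 + 177) · 4 = $748.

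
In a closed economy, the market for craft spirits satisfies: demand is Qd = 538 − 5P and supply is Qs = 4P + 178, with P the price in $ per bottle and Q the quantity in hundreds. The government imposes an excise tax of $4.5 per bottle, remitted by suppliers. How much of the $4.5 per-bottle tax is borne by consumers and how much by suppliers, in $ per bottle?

Before the tax: set 538 − 5P = 4P + 178 → P* = $40, Q* = 338.
With the tax collected from suppliers, supply shifts: Qs = 4(P − 4.5) + 178.
New equilibrium: consumers pay $42, suppliers receive $37.5, Q = 328. (Wedge: Pb − Ps = 4.5.)
Burden on consumers: $2; on suppliers: $2.5. (They sum to $4.5.)

Consumers bear $2 per bottle; suppliers bear $2.5 per bottle.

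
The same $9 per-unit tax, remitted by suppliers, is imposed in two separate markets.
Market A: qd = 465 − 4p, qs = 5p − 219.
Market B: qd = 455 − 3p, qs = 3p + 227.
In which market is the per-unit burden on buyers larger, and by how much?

Market A: pre-tax p* = $76, q* = 161; post-tax q = 141; per-unit burden on buyers = $5.
Market B: pre-tax p* = $38, q* = 341; post-tax q = 327.5; per-unit burden on buyers = $4.5.
Difference: $5 vs $4.5 → market A is larger by $0.5.

Market A, by $0.5.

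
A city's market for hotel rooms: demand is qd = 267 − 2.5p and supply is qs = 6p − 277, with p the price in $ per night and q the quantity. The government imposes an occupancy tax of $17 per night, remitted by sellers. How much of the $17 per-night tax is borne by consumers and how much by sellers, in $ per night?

Without the tax, 267 − 2.5p = 6p − 277 gives 8.5p = 544, so p* = $64 and q* = 107.
With the tax collected from sellers, supply shifts: qs = 6(p − 17) − 277.
New equilibrium: consumers pay $76, sellers receive $59, q = 77. (Wedge: pb − ps = 17.)
Burden on consumers: $12; on sellers: $5. (They sum to $17.)

Consumers bear $12 per night; sellers bear $5 per night.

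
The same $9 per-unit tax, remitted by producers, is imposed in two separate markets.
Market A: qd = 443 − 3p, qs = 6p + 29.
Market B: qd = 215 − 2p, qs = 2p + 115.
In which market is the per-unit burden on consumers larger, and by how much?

Market A: pre-tax p* = $46, q* = 305; post-tax q = 287; per-unit burden on consumers = $6.
Market B: pre-tax p* = $25, q* = 165; post-tax q = 156; per-unit burden on consumers = $4.5.
Difference: $6 vs $4.5 → market A is larger by $1.5.

Market A, by $1.5.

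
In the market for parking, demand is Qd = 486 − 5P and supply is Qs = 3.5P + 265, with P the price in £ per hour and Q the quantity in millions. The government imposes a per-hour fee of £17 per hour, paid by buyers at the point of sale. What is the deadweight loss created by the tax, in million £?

Without the tax, 486 − 5P = 3.5P + 265 gives 8.5P = 221, so P* = £26 and Q* = 356.
With the tax collected from buyers, demand (in seller-price terms) shifts: Qd = 486 − 5(P + 17).
Solving gives Q = 321 with buyers paying £33 and sellers receiving £16 (the £17 wedge).
Quantity falls by |ΔQ| = |356 − 321| = 35.
DWL = ½ · t · |ΔQ| = ½ · 17 · 35 = £297.5.

Deadweight loss = £297.5 million.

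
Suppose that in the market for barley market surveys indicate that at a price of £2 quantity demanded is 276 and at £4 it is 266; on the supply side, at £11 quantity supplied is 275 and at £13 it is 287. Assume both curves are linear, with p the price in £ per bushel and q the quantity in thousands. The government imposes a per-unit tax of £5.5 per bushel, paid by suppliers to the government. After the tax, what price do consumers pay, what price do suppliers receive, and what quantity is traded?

Consumers pay £10; suppliers receive £4.5; quantity = 236.

Demand slope: (266 − 276)/(4 − 2) = -5, so qd = 286 − 5p.
Supply slope: (287 − 275)/(13 − 11) = 6, so qs = 6p + 209.
Before the tax: set 286 − 5p = 6p + 209 → p* = £7, q* = 251.
With the tax collected from suppliers, supply shifts: qs = 6(p − 5.5) + 209.
Solving gives q = 236 with consumers paying £10 and suppliers receiving £4.5 (the £5.5 wedge).
The less price-elastic side of the market bears the larger share of a per-unit tax.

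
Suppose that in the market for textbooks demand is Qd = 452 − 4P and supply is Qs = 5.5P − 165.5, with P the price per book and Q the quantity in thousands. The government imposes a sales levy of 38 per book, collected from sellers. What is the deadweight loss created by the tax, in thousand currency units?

Before the tax: set 452 − 4P = 5.5P − 165.5 → P* = 65, Q* = 192.
With the tax collected from sellers, supply shifts: Qs = 5.5(P − 38) − 165.5.
Solving gives Q = 104 with consumers paying 87 and sellers receiving 49 (the 38 wedge).
Quantity falls by |ΔQ| = |192 − 104| = 88.
DWL = ½ · t · |ΔQ| = ½ · 38 · 88 = 1672.

Deadweight loss = 1672 thousand.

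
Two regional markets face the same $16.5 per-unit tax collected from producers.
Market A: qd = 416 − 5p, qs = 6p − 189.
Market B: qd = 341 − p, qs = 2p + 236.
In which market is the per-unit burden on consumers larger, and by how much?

Market B, by $2.

Market A: pre-tax p* = $55, q* = 141; post-tax q = 96; per-unit burden on consumers = $9.
Market B: pre-tax p* = $35, q* = 306; post-tax q = 295; per-unit burden on consumers = $11.
Difference: $9 vs $11 → market B is larger by $2.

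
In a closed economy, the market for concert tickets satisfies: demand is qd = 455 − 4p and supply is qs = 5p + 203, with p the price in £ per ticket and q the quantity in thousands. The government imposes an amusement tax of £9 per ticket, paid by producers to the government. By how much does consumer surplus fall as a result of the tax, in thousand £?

Consumer surplus falls by £1665 thousand.

Without the tax, 455 − 4p = 5p + 203 gives 9p = 252, so p* = £28 and q* = 343.
With the tax collected from producers, supply shifts: qs = 5(p − 9) + 203.
New equilibrium: buyers pay £33, producers receive £24, q = 323. (Wedge: pb − ps = 9.)
ΔCS is the trapezoid between Q = 323 and Q = 343 of height £5: ½ · (343 + 323) · 5 = £1665.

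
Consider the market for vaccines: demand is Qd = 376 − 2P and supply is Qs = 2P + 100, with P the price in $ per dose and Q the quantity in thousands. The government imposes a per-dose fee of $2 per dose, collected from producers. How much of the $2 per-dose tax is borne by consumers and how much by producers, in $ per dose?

Consumers bear $1 per dose; producers bear $1 per dose.

Before the tax: set 376 − 2P = 2P + 100 → P* = $69, Q* = 238.
With the tax collected from producers, supply shifts: Qs = 2(P − 2) + 100.
Solving gives Q = 236 with consumers paying $70 and producers receiving $68 (the $2 wedge).
Burden on consumers: $1; on producers: $1. (They sum to $2.)
The less price-elastic side of the market bears the larger share of a per-unit tax.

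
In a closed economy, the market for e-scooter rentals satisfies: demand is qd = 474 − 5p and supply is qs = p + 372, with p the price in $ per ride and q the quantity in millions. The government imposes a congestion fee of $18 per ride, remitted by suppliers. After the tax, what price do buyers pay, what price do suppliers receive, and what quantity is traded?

Buyers pay $20; suppliers receive $2; quantity = 374.

Without the tax, 474 − 5p = p + 372 gives 6p = 102, so p* = $17 and q* = 389.
With the tax collected from suppliers, supply shifts: qs = (p − 18) + 372.
Solving gives q = 374 with buyers paying $20 and suppliers receiving $2 (the $18 wedge).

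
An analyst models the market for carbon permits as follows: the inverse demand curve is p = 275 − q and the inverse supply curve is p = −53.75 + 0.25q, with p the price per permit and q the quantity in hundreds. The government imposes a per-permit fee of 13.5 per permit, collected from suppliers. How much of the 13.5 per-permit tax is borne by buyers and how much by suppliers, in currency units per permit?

Rewrite in direct form: qd = 275 − p and qs = 4p + 215.
Without the tax, 275 − p = 4p + 215 gives 5p = 60, so p* = 12 and q* = 263.
With the tax collected from suppliers, supply shifts: qs = 4(p − 13.5) + 215.
Solving gives q = 252.2 with buyers paying 22.8 and suppliers receiving 9.3 (the 13.5 wedge).
Burden on buyers: 10.8; on suppliers: 2.7. (They sum to 13.5.)
The less price-elastic side of the market bears the larger share of a per-unit tax.

Buyers bear 10.8 per permit; suppliers bear 2.7 per permit.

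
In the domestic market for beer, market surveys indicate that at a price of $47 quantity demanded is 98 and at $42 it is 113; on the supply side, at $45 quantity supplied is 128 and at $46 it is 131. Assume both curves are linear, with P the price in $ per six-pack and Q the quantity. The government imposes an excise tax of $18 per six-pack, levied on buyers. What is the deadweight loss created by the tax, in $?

Demand slope: (113 − 98)/(42 − 47) = -3, so Qd = 239 − 3P.
Supply slope: (131 − 128)/(46 − 45) = 3, so Qs = 3P − 7.
Before the tax: set 239 − 3P = 3P − 7 → P* = $41, Q* = 116.
With the tax collected from buyers, demand (in seller-price terms) shifts: Qd = 239 − 3(P + 18).
New equilibrium: buyers pay $50, sellers receive $32, Q = 89. (Wedge: Pb − Ps = 18.)
Quantity falls by |ΔQ| = |116 − 89| = 27.
DWL = ½ · t · |ΔQ| = ½ · 18 · 27 = $243.

Deadweight loss = $243.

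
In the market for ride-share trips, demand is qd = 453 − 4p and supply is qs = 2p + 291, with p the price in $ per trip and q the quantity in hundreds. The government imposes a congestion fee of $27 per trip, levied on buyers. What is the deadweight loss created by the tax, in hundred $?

Deadweight loss = $486 hundred.

Before the tax: set 453 − 4p = 2p + 291 → p* = $27, q* = 345.
With the tax collected from buyers, demand (in seller-price terms) shifts: qd = 453 − 4(p + 27).
New equilibrium: buyers pay $36, sellers receive $9, q = 309. (Wedge: pb − ps = 27.)
Quantity falls by |ΔQ| = |345 − 309| = 36.
DWL = ½ · t · |ΔQ| = ½ · 27 · 36 = $486.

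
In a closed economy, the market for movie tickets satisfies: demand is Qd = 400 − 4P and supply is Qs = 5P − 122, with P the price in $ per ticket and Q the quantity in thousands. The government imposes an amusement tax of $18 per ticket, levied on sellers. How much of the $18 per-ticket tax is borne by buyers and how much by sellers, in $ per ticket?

Before the tax: set 400 − 4P = 5P − 122 → P* = $58, Q* = 168.
With the tax collected from sellers, supply shifts: Qs = 5(P − 18) − 122.
New equilibrium: buyers pay $68, sellers receive $50, Q = 128. (Wedge: Pb − Ps = 18.)
Burden on buyers: $10; on sellers: $8. (They sum to $18.)

Buyers bear $10 per ticket; sellers bear $8 per ticket.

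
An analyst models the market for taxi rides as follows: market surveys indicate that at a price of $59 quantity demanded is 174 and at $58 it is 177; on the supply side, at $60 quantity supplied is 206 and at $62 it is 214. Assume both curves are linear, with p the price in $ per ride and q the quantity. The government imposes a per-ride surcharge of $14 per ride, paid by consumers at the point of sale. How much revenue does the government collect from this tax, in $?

Tax revenue = $2268.

Demand slope: (177 − 174)/(58 − 59) = -3, so qd = 351 − 3p.
Supply slope: (214 − 206)/(62 − 60) = 4, so qs = 4p − 34.
Without the tax, 351 − 3p = 4p − 34 gives 7p = 385, so p* = $55 and q* = 186.
With the tax collected from consumers, demand (in seller-price terms) shifts: qd = 351 − 3(p + 14).
New equilibrium: consumers pay $63, sellers receive $49, q = 162. (Wedge: pb − ps = 14.)
Revenue = t · Q = 14 · 162 = $2268.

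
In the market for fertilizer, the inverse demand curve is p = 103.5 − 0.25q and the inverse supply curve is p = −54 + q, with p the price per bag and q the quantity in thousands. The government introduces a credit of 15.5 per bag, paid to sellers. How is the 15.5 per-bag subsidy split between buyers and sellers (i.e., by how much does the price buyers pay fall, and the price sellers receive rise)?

Buyers gain 3.1 per bag; sellers gain 12.4 per bag.

Rewrite in direct form: qd = 414 − 4p and qs = p + 54.
Without the subsidy, 414 − 4p = p + 54 gives 5p = 360, so p* = 72 and q* = 126.
With a per-unit subsidy paid to sellers, each receives p + 15.5 per unit sold, so supply becomes qs = (p + 15.5) + 54.
Solving gives q = 138.4 with buyers paying 68.9 and sellers receiving 84.4 (the 15.5 wedge).
Gain to buyers: 3.1; to sellers: 12.4. (They sum to 15.5.)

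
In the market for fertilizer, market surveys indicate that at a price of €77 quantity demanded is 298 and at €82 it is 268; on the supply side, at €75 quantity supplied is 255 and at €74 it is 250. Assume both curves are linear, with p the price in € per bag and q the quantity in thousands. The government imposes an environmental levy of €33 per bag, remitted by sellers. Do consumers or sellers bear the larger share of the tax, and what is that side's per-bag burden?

Demand slope: (268 − 298)/(82 − 77) = -6, so qd = 760 − 6p.
Supply slope: (250 − 255)/(74 − 75) = 5, so qs = 5p − 120.
Before the tax: set 760 − 6p = 5p − 120 → p* = €80, q* = 280.
With the tax collected from sellers, supply shifts: qs = 5(p − 33) − 120.
New equilibrium: consumers pay €95, sellers receive €62, q = 190. (Wedge: pb − ps = 33.)
Per-bag burden: consumers €15, sellers €18.
Sellers take the larger share because supply is less price-elastic here (demand slope 6 vs supply slope 5).
The less price-elastic side of the market bears the larger share of a per-unit tax.

Sellers bear the larger share: €18 per bag.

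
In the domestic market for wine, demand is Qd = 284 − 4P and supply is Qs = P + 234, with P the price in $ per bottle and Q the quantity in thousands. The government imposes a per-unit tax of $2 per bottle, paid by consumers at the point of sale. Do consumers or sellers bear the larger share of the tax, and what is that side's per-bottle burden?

Before the tax: set 284 − 4P = P + 234 → P* = $10, Q* = 244.
With the tax collected from consumers, demand (in seller-price terms) shifts: Qd = 284 − 4(P + 2).
Solving gives Q = 242.4 with consumers paying $10.4 and sellers receiving $8.4 (the $2 wedge).
Per-bottle burden: consumers $0.4, sellers $1.6.
Sellers take the larger share because supply is less price-elastic here (demand slope 4 vs supply slope 1).
The less price-elastic side of the market bears the larger share of a per-unit tax.

Sellers bear the larger share: $1.6 per bottle.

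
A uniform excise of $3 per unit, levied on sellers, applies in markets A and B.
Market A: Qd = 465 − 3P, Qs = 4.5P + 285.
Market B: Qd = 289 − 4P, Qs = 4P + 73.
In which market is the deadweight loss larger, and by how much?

Market B, by $0.9.

Market A: pre-tax P* = $24, Q* = 393; post-tax Q = 387.6; deadweight loss = $8.1.
Market B: pre-tax P* = $27, Q* = 181; post-tax Q = 175; deadweight loss = $9.
Difference: $8.1 vs $9 → market B is larger by $0.9.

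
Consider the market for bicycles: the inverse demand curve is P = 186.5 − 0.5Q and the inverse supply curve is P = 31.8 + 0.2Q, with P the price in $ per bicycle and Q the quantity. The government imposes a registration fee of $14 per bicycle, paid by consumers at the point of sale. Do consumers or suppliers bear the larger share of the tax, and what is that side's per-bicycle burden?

Consumers bear the larger share: $10 per bicycle.

Inverting to Q(P) form: Qd = 373 − 2P; Qs = 5P − 159.
Before the tax: set 373 − 2P = 5P − 159 → P* = $76, Q* = 221.
With the tax collected from consumers, demand (in seller-price terms) shifts: Qd = 373 − 2(P + 14).
Solving gives Q = 201 with consumers paying $86 and suppliers receiving $72 (the $14 wedge).
Per-bicycle burden: consumers $10, suppliers $4.
Consumers take the larger share because demand is less price-elastic here (demand slope 2 vs supply slope 5).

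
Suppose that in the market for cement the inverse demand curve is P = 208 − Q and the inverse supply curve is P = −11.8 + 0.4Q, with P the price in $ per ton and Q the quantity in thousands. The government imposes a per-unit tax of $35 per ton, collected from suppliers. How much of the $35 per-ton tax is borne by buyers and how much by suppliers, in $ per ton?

Rewrite in direct form: Qd = 208 − P and Qs = 2.5P + 29.5.
Without the tax, 208 − P = 2.5P + 29.5 gives 3.5P = 178.5, so P* = $51 and Q* = 157.
With the tax collected from suppliers, supply shifts: Qs = 2.5(P − 35) + 29.5.
Solving gives Q = 132 with buyers paying $76 and suppliers receiving $41 (the $35 wedge).
Burden on buyers: $25; on suppliers: $10. (They sum to $35.)
The less price-elastic side of the market bears the larger share of a per-unit tax.

Buyers bear $25 per ton; suppliers bear $10 per ton.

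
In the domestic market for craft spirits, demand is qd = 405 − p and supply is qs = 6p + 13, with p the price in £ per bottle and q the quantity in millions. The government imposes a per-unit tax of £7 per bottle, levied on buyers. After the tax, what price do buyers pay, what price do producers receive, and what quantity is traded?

Without the tax, 405 − p = 6p + 13 gives 7p = 392, so p* = £56 and q* = 349.
With the tax collected from buyers, demand (in seller-price terms) shifts: qd = 405 − (p + 7).
New equilibrium: buyers pay £62, producers receive £55, q = 343. (Wedge: pb − ps = 7.)

Buyers pay £62; producers receive £55; quantity = 343.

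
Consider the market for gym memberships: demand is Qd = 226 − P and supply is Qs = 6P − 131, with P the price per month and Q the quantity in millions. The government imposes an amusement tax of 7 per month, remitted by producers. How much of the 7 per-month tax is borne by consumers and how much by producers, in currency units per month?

Without the tax, 226 − P = 6P − 131 gives 7P = 357, so P* = 51 and Q* = 175.
With the tax collected from producers, supply shifts: Qs = 6(P − 7) − 131.
New equilibrium: consumers pay 57, producers receive 50, Q = 169. (Wedge: Pb − Ps = 7.)
Burden on consumers: 6; on producers: 1. (They sum to 7.)

Consumers bear 6 per month; producers bear 1 per month.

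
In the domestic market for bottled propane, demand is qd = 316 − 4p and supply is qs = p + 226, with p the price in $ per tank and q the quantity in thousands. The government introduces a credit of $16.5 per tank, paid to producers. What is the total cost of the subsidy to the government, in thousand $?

Without the subsidy, 316 − 4p = p + 226 gives 5p = 90, so p* = $18 and q* = 244.
With a per-unit subsidy paid to producers, each receives p + 16.5 per unit sold, so supply becomes qs = (p + 16.5) + 226.
New equilibrium: buyers pay $14.7, producers receive $31.2, q = 257.2. (Wedge: pb − ps = −16.5.)
Outlay = t · Q = 16.5 · 257.2 = $4243.8.

Government outlay = $4243.8 thousand.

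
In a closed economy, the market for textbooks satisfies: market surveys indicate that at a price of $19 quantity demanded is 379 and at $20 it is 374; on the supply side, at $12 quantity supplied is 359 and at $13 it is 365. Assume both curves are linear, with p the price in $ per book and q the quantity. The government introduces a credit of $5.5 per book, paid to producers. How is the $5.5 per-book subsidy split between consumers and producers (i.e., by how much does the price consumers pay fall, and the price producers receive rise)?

Demand slope: (374 − 379)/(20 − 19) = -5, so qd = 474 − 5p.
Supply slope: (365 − 359)/(13 − 12) = 6, so qs = 6p + 287.
Before the subsidy: set 474 − 5p = 6p + 287 → p* = $17, q* = 389.
With a per-unit subsidy paid to producers, each receives p + 5.5 per unit sold, so supply becomes qs = 6(p + 5.5) + 287.
Solving gives q = 404 with consumers paying $14 and producers receiving $19.5 (the $5.5 wedge).
Gain to consumers: $3; to producers: $2.5. (They sum to $5.5.)

Consumers gain $3 per book; producers gain $2.5 per book.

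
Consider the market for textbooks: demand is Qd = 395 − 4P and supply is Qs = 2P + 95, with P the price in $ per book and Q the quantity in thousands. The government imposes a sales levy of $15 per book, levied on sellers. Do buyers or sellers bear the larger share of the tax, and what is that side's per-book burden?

Without the tax, 395 − 4P = 2P + 95 gives 6P = 300, so P* = $50 and Q* = 195.
With the tax collected from sellers, supply shifts: Qs = 2(P − 15) + 95.
New equilibrium: buyers pay $55, sellers receive $40, Q = 175. (Wedge: Pb − Ps = 15.)
Per-book burden: buyers $5, sellers $10.
Sellers take the larger share because supply is less price-elastic here (demand slope 4 vs supply slope 2).
The less price-elastic side of the market bears the larger share of a per-unit tax.

Sellers bear the larger share: $10 per book.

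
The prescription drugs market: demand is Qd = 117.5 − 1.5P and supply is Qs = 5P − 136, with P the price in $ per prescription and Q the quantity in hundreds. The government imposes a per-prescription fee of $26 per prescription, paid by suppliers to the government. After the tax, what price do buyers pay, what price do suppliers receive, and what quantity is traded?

Before the tax: set 117.5 − 1.5P = 5P − 136 → P* = $39, Q* = 59.
With the tax collected from suppliers, supply shifts: Qs = 5(P − 26) − 136.
New equilibrium: buyers pay $59, suppliers receive $33, Q = 29. (Wedge: Pb − Ps = 26.)
The less price-elastic side of the market bears the larger share of a per-unit tax.

Buyers pay $59; suppliers receive $33; quantity = 29.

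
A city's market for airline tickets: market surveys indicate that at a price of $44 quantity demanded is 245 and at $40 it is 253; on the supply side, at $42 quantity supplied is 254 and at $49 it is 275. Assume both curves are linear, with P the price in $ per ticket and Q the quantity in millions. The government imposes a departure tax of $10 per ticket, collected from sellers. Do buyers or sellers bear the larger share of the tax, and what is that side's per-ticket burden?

Buyers bear the larger share: $6 per ticket.

Demand slope: (253 − 245)/(40 − 44) = -2, so Qd = 333 − 2P.
Supply slope: (275 − 254)/(49 − 42) = 3, so Qs = 3P + 128.
Without the tax, 333 − 2P = 3P + 128 gives 5P = 205, so P* = $41 and Q* = 251.
With the tax collected from sellers, supply shifts: Qs = 3(P − 10) + 128.
New equilibrium: buyers pay $47, sellers receive $37, Q = 239. (Wedge: Pb − Ps = 10.)
Per-ticket burden: buyers $6, sellers $4.
Buyers take the larger share because demand is less price-elastic here (demand slope 2 vs supply slope 3).
The less price-elastic side of the market bears the larger share of a per-unit tax.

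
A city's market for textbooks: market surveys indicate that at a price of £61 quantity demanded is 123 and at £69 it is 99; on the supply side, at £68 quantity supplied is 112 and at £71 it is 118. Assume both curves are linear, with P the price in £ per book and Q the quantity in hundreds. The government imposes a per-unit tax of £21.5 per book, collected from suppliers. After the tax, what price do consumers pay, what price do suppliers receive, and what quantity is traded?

Consumers pay £74.6; suppliers receive £53.1; quantity = 82.2.

Demand slope: (99 − 123)/(69 − 61) = -3, so Qd = 306 − 3P.
Supply slope: (118 − 112)/(71 − 68) = 2, so Qs = 2P − 24.
Without the tax, 306 − 3P = 2P − 24 gives 5P = 330, so P* = £66 and Q* = 108.
With the tax collected from suppliers, supply shifts: Qs = 2(P − 21.5) − 24.
New equilibrium: consumers pay £74.6, suppliers receive £53.1, Q = 82.2. (Wedge: Pb − Ps = 21.5.)
The less price-elastic side of the market bears the larger share of a per-unit tax.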